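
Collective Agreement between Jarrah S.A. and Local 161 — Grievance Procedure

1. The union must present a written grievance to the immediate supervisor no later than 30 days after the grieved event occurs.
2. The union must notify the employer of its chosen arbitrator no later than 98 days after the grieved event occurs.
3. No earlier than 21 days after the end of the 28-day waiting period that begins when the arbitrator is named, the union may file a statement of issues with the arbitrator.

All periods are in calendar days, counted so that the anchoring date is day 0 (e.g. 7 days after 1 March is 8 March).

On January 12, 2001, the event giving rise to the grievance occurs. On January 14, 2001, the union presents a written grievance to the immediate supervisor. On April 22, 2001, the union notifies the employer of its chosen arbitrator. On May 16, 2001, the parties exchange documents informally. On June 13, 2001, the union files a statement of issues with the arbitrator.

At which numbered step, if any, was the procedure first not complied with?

Step 2

Step 1: 30 days after January 12, 2001 (when the grieved event occurs) is February 11, 2001; January 14, 2001 is within that limit.
Step 2: 98 days after January 12, 2001 (when the grieved event occurs) is April 20, 2001; April 22, 2001 misses that deadline by 2 days.
The procedure was therefore not followed at step 2.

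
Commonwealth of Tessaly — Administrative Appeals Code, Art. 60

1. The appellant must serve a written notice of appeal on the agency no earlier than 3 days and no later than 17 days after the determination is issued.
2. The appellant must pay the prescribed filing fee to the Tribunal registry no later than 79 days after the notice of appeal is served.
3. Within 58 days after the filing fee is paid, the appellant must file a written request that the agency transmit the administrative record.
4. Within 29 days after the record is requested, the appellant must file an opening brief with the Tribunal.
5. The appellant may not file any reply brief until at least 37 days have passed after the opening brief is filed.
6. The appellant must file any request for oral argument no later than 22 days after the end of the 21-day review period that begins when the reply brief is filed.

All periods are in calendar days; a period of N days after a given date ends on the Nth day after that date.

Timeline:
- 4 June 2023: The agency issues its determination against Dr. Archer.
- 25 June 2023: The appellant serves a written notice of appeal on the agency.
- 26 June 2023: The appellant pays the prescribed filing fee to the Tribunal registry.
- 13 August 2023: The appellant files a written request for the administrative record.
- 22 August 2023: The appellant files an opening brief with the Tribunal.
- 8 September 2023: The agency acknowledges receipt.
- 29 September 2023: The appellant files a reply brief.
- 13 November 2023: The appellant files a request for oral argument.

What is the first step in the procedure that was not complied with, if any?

(1) the permitted window runs from 4 June 2023 + 3 = 7 June 2023 to 4 June 2023 + 17 = 21 June 2023; done 25 June 2023 — 4 days after the window closed.

Step 1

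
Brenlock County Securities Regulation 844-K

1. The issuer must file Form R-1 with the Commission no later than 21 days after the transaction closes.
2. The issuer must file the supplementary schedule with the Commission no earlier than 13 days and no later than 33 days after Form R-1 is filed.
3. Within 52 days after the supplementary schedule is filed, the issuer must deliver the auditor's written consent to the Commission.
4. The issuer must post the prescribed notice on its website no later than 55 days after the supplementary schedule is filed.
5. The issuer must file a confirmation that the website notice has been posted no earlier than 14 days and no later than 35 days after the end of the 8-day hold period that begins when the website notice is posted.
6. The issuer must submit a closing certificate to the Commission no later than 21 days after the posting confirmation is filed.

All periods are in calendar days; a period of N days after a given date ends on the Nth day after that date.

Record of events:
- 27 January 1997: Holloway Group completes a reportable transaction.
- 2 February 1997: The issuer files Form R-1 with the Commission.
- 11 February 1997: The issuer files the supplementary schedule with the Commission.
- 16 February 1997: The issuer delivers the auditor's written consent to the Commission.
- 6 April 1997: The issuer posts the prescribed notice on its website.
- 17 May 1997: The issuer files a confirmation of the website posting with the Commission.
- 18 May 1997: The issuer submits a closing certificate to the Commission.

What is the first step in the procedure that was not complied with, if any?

Step 2

Step 1: 21 days after 27 January 1997 (when the transaction closes) is 17 February 1997; done 2 February 1997 — timely.
Step 2: the window is 13–33 days after 2 February 1997 (when Form R-1 is filed), so 15 February 1997 through 7 March 1997; 11 February 1997 is 4 days too early.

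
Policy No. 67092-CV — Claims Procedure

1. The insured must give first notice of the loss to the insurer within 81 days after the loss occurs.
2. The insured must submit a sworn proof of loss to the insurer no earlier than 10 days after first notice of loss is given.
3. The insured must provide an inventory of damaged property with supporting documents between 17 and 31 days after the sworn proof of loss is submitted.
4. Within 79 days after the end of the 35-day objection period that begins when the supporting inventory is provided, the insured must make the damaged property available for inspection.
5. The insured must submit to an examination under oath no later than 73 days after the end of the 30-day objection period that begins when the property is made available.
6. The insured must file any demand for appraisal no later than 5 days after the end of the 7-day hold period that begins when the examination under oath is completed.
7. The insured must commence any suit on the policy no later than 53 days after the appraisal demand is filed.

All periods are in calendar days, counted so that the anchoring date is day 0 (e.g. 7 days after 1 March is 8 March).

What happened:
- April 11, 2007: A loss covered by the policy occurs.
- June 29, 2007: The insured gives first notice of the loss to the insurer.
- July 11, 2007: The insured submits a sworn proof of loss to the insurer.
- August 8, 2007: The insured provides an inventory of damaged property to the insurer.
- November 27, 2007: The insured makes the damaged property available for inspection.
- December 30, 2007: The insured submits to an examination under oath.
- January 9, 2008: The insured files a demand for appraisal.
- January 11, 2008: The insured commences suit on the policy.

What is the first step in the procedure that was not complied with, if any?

(1) due by April 11, 2007 + 81 days = July 1, 2007; done June 29, 2007 — timely.
(2) permitted from June 29, 2007 + 10 days = July 9, 2007 onward; done July 11, 2007 — permitted.
(3) the permitted window runs from July 11, 2007 + 17 = July 28, 2007 to July 11, 2007 + 31 = August 11, 2007; done August 8, 2007 — within the window.
(4) due by September 12, 2007 + 79 days = November 30, 2007; done November 27, 2007 — timely.
(5) due by December 27, 2007 + 73 days = March 9, 2008; completed December 30, 2007, before the deadline.
(6) due by January 6, 2008 + 5 days = January 11, 2008; completed January 9, 2008, before the deadline.
(7) due by January 9, 2008 + 53 days = March 2, 2008; January 11, 2008 is within that limit.

None — every step was satisfied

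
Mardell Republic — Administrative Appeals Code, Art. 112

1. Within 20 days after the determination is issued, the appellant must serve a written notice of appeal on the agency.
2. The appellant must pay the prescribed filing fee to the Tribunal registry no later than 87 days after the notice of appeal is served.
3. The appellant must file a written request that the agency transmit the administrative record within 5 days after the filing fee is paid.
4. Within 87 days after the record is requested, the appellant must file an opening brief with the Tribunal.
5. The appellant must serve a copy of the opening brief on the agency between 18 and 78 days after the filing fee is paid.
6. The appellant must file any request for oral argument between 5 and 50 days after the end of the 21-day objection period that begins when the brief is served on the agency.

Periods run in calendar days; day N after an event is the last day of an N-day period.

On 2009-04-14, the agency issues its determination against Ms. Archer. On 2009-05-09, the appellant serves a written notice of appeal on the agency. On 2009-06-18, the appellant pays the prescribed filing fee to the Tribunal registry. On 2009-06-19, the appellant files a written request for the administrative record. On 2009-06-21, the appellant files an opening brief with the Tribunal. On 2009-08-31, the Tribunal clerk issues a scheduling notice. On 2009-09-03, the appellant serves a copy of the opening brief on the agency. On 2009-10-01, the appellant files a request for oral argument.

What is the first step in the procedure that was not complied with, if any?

Step 1

Step 1: 20 days after 2009-04-14 (when the determination is issued) is 2009-05-04; not done until 2009-05-09, 5 days after the deadline.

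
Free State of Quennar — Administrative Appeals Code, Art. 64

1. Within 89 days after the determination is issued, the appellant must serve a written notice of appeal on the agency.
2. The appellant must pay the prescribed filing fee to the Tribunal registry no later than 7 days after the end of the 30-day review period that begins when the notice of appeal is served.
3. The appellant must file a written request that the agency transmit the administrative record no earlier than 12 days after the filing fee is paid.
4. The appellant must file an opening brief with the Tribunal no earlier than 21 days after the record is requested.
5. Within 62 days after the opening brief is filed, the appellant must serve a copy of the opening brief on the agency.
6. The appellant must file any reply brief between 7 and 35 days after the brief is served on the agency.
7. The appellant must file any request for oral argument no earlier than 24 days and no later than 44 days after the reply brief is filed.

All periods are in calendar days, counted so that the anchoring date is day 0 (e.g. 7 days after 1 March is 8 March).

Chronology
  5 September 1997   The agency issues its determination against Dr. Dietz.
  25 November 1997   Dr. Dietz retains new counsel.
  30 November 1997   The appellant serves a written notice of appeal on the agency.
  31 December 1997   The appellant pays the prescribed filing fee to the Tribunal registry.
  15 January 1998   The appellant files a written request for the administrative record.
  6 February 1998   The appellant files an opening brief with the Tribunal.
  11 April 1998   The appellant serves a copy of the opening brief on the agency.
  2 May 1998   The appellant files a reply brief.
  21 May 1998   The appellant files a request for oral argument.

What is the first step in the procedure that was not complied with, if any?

Step 5

Step 1: 89 days after 5 September 1997 (when the determination is issued) is 3 December 1997; 30 November 1997 is within that limit.
Step 2: 7 days after 30 December 1997 (end of the 30-day review period, which began when the notice of appeal is served on 30 November 1997) is 6 January 1998; completed 31 December 1997, before the deadline.
Step 3: the earliest permitted date is 12 days after 31 December 1997 (when the filing fee is paid), i.e. 12 January 1998; 15 January 1998 is on or after that date.
Step 4: the earliest permitted date is 21 days after 15 January 1998 (when the record is requested), i.e. 5 February 1998; done 6 February 1998 — permitted.
Step 5: 62 days after 6 February 1998 (when the opening brief is filed) is 9 April 1998; not done until 11 April 1998, 2 days after the deadline.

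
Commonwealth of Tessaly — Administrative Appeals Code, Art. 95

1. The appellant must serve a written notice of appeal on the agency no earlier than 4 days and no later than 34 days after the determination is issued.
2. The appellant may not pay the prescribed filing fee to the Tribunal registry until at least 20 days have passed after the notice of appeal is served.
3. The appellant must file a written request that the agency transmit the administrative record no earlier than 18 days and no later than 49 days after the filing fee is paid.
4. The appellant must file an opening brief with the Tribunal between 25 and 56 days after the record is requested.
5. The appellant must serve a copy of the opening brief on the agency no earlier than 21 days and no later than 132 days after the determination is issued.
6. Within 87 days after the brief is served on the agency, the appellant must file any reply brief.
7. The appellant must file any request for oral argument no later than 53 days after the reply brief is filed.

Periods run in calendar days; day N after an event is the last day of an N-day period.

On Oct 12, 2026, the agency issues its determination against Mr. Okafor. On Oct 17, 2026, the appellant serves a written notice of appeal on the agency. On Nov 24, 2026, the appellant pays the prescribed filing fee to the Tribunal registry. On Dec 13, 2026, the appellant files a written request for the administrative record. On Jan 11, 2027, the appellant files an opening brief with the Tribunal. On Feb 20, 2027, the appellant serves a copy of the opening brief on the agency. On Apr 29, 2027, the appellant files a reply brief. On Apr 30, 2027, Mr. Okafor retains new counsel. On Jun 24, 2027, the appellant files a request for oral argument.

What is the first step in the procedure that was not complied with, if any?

Step 7

(1) the permitted window runs from Oct 12, 2026 + 4 = Oct 16, 2026 to Oct 12, 2026 + 34 = Nov 15, 2026; done Oct 17, 2026, which is between those dates.
(2) permitted from Oct 17, 2026 + 20 days = Nov 6, 2026 onward; done Nov 24, 2026, after the minimum wait.
(3) the permitted window runs from Nov 24, 2026 + 18 = Dec 12, 2026 to Nov 24, 2026 + 49 = Jan 12, 2027; done Dec 13, 2026 — within the window.
(4) the permitted window runs from Dec 13, 2026 + 25 = Jan 7, 2027 to Dec 13, 2026 + 56 = Feb 7, 2027; done Jan 11, 2027, which is between those dates.
(5) the permitted window runs from Oct 12, 2026 + 21 = Nov 2, 2026 to Oct 12, 2026 + 132 = Feb 21, 2027; Feb 20, 2027 falls inside that range.
(6) due by Feb 20, 2027 + 87 days = May 18, 2027; completed Apr 29, 2027, before the deadline.
(7) due by Apr 29, 2027 + 53 days = Jun 21, 2027; done Jun 24, 2027 — 3 days late.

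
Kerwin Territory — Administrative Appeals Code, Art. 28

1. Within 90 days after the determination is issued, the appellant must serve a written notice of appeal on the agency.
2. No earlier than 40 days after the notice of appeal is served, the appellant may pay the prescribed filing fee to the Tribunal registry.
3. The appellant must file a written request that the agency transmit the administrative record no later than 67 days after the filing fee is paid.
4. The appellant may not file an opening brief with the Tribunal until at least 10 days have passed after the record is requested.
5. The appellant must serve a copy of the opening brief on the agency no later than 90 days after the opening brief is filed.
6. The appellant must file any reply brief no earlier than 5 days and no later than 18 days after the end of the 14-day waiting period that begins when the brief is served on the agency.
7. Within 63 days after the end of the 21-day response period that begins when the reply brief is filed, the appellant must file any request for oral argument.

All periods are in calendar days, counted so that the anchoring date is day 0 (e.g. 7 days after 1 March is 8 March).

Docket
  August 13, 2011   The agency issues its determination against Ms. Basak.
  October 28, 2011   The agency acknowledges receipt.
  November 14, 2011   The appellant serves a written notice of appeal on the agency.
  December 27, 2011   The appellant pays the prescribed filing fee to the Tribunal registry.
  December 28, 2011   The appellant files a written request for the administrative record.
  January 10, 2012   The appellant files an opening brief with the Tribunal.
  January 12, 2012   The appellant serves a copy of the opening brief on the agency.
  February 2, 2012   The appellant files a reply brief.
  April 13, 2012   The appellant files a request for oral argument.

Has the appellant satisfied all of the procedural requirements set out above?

No

(1) due by August 13, 2011 + 90 days = November 11, 2011; done November 14, 2011 — 3 days late.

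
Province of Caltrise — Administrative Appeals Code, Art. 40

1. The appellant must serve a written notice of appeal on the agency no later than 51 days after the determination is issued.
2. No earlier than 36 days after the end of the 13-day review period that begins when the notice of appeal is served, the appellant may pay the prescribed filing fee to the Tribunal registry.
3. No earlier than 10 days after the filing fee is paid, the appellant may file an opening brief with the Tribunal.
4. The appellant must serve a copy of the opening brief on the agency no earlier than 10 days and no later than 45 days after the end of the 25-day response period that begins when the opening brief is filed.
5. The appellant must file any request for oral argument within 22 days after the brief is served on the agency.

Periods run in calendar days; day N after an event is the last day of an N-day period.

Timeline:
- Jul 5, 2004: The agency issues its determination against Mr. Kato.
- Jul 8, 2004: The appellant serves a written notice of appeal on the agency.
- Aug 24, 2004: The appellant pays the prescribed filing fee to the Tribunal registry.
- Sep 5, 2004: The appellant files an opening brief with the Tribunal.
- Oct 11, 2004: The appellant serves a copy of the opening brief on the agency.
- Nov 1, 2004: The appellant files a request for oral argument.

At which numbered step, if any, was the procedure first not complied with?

Step 2

Step 1 — counting 51 days from Jul 5, 2004 (when the determination is issued) gives a deadline of Aug 25, 2004; completed Jul 8, 2004, before the deadline.
Step 2 — must wait 36 days from Jul 21, 2004 (end of the 13-day review period, which began when the notice of appeal is served on Jul 8, 2004), so not before Aug 26, 2004; acted on Aug 24, 2004, 2 days prematurely.
No need to go further; step 2 was not satisfied.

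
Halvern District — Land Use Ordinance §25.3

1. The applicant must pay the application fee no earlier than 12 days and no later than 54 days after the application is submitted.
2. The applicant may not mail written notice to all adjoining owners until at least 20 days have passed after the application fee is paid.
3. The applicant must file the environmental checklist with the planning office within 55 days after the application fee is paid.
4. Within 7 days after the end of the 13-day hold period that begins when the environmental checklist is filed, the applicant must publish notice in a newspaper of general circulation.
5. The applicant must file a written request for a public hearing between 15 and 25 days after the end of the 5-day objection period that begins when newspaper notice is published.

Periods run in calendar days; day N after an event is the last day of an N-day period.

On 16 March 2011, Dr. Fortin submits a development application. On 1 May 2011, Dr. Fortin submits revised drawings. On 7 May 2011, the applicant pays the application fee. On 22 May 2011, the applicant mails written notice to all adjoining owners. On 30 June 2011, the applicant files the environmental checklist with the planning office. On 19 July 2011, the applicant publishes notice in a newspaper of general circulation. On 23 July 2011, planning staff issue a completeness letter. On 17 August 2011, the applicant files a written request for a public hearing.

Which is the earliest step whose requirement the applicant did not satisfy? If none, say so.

Step 1 — 12 and 54 days from 16 March 2011 (when the application is submitted) are 28 March 2011 and 9 May 2011 respectively; 7 May 2011 falls inside that range.
Step 2 — must wait 20 days from 7 May 2011 (when the application fee is paid), so not before 27 May 2011; done 22 May 2011 — 5 days too early.
Later steps need not be reached.

Step 2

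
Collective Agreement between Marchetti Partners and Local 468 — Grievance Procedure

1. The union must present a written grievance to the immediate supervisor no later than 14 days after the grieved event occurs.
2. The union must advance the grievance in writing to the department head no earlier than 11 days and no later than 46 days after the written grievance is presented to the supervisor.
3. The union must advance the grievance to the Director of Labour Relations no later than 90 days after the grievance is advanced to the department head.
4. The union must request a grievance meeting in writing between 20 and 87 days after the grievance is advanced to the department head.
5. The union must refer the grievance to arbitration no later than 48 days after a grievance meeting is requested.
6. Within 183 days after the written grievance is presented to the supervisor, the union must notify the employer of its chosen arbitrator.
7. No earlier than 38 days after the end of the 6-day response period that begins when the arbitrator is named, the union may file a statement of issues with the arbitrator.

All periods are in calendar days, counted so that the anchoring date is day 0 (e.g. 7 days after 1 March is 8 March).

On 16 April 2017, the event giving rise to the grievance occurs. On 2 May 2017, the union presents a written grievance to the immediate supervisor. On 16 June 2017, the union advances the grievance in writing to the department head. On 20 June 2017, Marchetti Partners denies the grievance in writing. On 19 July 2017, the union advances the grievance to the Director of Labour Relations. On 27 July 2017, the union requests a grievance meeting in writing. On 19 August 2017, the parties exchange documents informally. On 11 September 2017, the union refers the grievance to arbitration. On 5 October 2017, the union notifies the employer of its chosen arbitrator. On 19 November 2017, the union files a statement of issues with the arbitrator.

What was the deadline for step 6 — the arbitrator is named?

Step 6 runs from 2 May 2017, when the written grievance is presented to the supervisor. 183 days after 2 May 2017 is 1 November 2017.

1 November 2017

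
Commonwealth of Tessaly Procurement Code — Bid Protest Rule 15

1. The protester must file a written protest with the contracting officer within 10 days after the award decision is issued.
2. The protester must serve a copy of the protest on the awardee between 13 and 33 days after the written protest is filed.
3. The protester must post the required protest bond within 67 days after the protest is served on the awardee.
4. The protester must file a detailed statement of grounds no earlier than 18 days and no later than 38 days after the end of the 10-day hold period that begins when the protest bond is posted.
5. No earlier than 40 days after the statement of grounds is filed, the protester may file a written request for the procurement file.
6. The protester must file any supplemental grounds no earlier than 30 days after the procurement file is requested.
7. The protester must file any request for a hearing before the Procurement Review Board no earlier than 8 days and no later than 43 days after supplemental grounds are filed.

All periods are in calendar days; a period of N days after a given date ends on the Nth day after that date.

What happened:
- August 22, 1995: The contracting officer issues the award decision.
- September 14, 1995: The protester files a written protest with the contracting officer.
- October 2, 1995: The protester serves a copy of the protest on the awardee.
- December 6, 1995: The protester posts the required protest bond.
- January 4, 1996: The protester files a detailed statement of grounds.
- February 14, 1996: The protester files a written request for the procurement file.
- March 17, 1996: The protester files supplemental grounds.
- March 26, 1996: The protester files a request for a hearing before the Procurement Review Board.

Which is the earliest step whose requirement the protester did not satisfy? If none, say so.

Step 1: 10 days after August 22, 1995 (when the award decision is issued) is September 1, 1995; not done until September 14, 1995, 13 days after the deadline.
That is the first point of non-compliance.

Step 1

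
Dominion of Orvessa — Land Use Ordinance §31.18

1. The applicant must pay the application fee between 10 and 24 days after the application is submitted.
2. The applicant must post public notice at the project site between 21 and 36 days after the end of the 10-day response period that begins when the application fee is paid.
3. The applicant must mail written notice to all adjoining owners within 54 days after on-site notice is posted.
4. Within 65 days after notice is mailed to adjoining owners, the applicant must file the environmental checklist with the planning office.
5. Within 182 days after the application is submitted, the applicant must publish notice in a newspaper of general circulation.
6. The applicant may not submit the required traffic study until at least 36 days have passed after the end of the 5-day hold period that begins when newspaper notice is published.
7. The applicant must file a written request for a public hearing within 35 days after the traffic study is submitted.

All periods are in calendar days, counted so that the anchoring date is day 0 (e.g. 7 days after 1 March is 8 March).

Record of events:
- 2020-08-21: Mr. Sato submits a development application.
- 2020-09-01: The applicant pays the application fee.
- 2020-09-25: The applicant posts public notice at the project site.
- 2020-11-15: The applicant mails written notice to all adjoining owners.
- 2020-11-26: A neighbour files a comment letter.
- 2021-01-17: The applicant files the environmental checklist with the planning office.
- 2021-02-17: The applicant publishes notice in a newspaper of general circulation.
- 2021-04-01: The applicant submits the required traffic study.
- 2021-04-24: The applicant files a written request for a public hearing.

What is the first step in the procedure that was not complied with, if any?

Step 2

Step 1: the window is 10–24 days after 2020-08-21 (when the application is submitted), so 2020-08-31 through 2020-09-14; done 2020-09-01, which is between those dates.
Step 2: the window is 21–36 days after 2020-09-11 (end of the 10-day response period, which began when the application fee is paid on 2020-09-01), so 2020-10-02 through 2020-10-17; 2020-09-25 is 7 days too early.
The procedure was therefore not followed at step 2.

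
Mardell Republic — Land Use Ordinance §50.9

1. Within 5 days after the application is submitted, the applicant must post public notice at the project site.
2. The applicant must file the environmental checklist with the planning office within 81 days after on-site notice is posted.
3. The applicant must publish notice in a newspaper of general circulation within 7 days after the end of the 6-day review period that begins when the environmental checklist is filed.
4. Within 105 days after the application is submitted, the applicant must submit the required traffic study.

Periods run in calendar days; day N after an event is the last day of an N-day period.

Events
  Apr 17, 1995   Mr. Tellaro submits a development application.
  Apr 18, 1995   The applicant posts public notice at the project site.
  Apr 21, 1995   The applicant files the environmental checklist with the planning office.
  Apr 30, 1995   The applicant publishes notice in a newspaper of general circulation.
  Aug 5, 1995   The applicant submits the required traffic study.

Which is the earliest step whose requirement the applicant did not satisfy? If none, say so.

(1) due by Apr 17, 1995 + 5 days = Apr 22, 1995; done Apr 18, 1995 — timely.
(2) due by Apr 18, 1995 + 81 days = Jul 8, 1995; done Apr 21, 1995 — timely.
(3) due by Apr 27, 1995 + 7 days = May 4, 1995; done Apr 30, 1995 — timely.
(4) due by Apr 17, 1995 + 105 days = Jul 31, 1995; Aug 5, 1995 misses that deadline by 5 days.
Later steps need not be reached.

Step 4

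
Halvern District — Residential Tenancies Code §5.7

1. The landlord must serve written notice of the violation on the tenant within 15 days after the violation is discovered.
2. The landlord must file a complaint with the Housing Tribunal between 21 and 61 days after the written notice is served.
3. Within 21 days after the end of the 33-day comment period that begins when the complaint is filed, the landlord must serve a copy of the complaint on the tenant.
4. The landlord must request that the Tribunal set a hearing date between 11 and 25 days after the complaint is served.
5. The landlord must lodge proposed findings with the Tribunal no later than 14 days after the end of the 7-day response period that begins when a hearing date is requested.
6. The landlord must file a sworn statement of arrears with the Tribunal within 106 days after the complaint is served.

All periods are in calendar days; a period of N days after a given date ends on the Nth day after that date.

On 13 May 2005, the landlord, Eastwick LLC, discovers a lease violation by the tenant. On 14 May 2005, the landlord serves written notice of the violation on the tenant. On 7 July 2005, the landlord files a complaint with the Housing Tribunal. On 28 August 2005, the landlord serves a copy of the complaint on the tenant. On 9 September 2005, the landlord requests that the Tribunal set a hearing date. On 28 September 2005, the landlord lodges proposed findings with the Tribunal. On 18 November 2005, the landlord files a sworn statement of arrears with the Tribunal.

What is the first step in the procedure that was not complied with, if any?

(1) due by 13 May 2005 + 15 days = 28 May 2005; 14 May 2005 is within that limit.
(2) the permitted window runs from 14 May 2005 + 21 = 4 June 2005 to 14 May 2005 + 61 = 14 July 2005; done 7 July 2005 — within the window.
(3) due by 9 August 2005 + 21 days = 30 August 2005; 28 August 2005 is within that limit.
(4) the permitted window runs from 28 August 2005 + 11 = 8 September 2005 to 28 August 2005 + 25 = 22 September 2005; done 9 September 2005, which is between those dates.
(5) due by 16 September 2005 + 14 days = 30 September 2005; done 28 September 2005 — timely.
(6) due by 28 August 2005 + 106 days = 12 December 2005; 18 November 2005 is within that limit.

None — every step was satisfied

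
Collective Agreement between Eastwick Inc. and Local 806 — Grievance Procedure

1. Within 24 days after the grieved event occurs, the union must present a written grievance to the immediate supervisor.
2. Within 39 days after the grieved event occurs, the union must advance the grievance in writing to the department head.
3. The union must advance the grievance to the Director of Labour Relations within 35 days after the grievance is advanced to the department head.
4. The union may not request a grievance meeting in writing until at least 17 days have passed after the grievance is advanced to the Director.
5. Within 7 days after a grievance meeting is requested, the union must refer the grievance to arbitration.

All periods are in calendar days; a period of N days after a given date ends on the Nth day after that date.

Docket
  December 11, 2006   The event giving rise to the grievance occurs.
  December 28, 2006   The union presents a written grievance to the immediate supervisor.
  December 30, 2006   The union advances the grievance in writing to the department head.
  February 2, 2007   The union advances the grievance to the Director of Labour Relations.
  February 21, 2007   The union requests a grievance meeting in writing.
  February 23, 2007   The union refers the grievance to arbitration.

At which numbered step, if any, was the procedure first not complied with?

Step 1: 24 days after December 11, 2006 (when the grieved event occurs) is January 4, 2007; done December 28, 2006 — timely.
Step 2: 39 days after December 11, 2006 (when the grieved event occurs) is January 19, 2007; done December 30, 2006 — timely.
Step 3: 35 days after December 30, 2006 (when the grievance is advanced to the department head) is February 3, 2007; February 2, 2007 is within that limit.
Step 4: the earliest permitted date is 17 days after February 2, 2007 (when the grievance is advanced to the Director), i.e. February 19, 2007; done February 21, 2007, after the minimum wait.
Step 5: 7 days after February 21, 2007 (when a grievance meeting is requested) is February 28, 2007; February 23, 2007 is within that limit.

None — every step was satisfied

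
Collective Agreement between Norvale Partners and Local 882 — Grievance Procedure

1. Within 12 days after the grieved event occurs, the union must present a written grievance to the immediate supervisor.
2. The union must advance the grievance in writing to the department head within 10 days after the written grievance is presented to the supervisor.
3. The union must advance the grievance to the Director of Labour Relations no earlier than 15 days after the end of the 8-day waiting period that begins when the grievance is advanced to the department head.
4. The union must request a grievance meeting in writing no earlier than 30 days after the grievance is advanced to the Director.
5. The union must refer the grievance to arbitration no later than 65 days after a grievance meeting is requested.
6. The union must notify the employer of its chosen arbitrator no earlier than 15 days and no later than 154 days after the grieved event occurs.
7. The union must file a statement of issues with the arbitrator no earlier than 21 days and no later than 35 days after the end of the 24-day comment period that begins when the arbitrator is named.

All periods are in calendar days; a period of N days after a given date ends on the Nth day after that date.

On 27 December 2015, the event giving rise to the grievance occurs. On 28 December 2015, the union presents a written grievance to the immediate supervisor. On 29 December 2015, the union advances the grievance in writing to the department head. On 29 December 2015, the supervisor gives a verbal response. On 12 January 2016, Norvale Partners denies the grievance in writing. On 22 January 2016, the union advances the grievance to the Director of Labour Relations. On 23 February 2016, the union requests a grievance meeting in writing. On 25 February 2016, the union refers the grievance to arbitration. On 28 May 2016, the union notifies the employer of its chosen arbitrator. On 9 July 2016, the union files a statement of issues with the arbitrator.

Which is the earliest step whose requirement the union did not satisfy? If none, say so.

Step 1 — counting 12 days from 27 December 2015 (when the grieved event occurs) gives a deadline of 8 January 2016; done 28 December 2015 — timely.
Step 2 — counting 10 days from 28 December 2015 (when the written grievance is presented to the supervisor) gives a deadline of 7 January 2016; 29 December 2015 is within that limit.
Step 3 — must wait 15 days from 6 January 2016 (end of the 8-day waiting period, which began when the grievance is advanced to the department head on 29 December 2015), so not before 21 January 2016; done 22 January 2016, after the minimum wait.
Step 4 — must wait 30 days from 22 January 2016 (when the grievance is advanced to the Director), so not before 21 February 2016; done 23 February 2016 — permitted.
Step 5 — counting 65 days from 23 February 2016 (when a grievance meeting is requested) gives a deadline of 28 April 2016; done 25 February 2016 — timely.
Step 6 — 15 and 154 days from 27 December 2015 (when the grieved event occurs) are 11 January 2016 and 29 May 2016 respectively; done 28 May 2016 — within the window.
Step 7 — 21 and 35 days from 21 June 2016 (end of the 24-day comment period, which began when the arbitrator is named on 28 May 2016) are 12 July 2016 and 26 July 2016 respectively; 9 July 2016 is 3 days too early.
The analysis stops there.

Step 7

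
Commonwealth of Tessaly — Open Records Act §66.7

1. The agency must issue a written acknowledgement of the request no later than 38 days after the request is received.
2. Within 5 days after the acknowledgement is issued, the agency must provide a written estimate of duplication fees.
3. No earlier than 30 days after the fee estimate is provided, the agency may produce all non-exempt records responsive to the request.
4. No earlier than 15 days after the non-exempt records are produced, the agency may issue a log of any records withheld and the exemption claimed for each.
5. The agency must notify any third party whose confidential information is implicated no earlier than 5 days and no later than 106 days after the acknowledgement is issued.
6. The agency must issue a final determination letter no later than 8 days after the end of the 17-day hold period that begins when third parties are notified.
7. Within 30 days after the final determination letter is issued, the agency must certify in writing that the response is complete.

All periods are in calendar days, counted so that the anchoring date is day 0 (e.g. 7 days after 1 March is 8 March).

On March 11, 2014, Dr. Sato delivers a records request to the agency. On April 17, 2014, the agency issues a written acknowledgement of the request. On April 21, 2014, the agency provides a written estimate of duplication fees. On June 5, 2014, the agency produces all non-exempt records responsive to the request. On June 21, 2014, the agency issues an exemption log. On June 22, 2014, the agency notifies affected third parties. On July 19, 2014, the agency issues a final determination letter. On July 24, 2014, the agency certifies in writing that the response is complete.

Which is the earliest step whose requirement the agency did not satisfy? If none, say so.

Step 6

(1) due by March 11, 2014 + 38 days = April 18, 2014; done April 17, 2014 — timely.
(2) due by April 17, 2014 + 5 days = April 22, 2014; done April 21, 2014 — timely.
(3) permitted from April 21, 2014 + 30 days = May 21, 2014 onward; done June 5, 2014 — permitted.
(4) permitted from June 5, 2014 + 15 days = June 20, 2014 onward; June 21, 2014 is on or after that date.
(5) the permitted window runs from April 17, 2014 + 5 = April 22, 2014 to April 17, 2014 + 106 = August 1, 2014; done June 22, 2014, which is between those dates.
(6) due by July 9, 2014 + 8 days = July 17, 2014; July 19, 2014 misses that deadline by 2 days.
No need to go further; step 6 was not satisfied.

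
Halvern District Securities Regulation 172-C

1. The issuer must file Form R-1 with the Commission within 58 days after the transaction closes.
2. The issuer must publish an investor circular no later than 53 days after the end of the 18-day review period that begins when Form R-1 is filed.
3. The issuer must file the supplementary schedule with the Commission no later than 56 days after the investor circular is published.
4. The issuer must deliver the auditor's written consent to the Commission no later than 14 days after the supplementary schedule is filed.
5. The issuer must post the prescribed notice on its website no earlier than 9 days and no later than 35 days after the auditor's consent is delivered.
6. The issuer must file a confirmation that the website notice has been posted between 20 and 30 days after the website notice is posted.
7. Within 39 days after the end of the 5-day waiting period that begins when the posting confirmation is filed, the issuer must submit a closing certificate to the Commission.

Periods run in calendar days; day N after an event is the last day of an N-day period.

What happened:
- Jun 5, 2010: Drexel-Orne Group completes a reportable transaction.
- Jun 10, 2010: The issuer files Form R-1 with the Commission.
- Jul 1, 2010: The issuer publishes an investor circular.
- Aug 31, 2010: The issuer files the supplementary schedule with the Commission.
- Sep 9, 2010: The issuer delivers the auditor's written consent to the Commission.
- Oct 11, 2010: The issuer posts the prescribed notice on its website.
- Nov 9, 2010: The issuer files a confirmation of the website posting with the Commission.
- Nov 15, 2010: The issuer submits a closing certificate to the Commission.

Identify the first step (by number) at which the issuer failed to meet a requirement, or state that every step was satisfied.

Step 3

Step 1: 58 days after Jun 5, 2010 (when the transaction closes) is Aug 2, 2010; Jun 10, 2010 is within that limit.
Step 2: 53 days after Jun 28, 2010 (end of the 18-day review period, which began when Form R-1 is filed on Jun 10, 2010) is Aug 20, 2010; Jul 1, 2010 is within that limit.
Step 3: 56 days after Jul 1, 2010 (when the investor circular is published) is Aug 26, 2010; not done until Aug 31, 2010, 5 days after the deadline.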